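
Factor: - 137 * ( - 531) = 72747 = 3^2*59^1*137^1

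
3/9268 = 3/9268 = 0.00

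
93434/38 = 2458 + 15/19  =  2458.79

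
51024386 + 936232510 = 987256896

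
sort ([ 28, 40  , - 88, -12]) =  [-88,- 12, 28,  40]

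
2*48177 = 96354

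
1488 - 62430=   -60942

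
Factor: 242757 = 3^8*37^1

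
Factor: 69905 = 5^1*11^1 * 31^1*41^1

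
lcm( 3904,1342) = 42944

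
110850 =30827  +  80023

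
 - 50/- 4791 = 50/4791=0.01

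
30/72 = 5/12 = 0.42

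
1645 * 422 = 694190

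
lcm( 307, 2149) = 2149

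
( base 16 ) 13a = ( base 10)314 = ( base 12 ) 222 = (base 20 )FE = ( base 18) h8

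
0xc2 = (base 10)194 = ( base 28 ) 6q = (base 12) 142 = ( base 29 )6k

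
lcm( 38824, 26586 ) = 2445912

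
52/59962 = 26/29981 = 0.00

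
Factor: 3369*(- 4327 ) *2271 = -3^2*757^1*1123^1*4327^1  =  -33105872673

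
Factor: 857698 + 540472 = 2^1*5^1* 23^1 * 6079^1 =1398170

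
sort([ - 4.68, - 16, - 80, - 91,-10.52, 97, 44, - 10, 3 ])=[ - 91, -80,-16, - 10.52, - 10,-4.68 , 3, 44,  97] 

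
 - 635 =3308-3943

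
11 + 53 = 64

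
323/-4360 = -1+4037/4360= - 0.07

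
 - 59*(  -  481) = 28379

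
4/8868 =1/2217 = 0.00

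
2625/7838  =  2625/7838 = 0.33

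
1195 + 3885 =5080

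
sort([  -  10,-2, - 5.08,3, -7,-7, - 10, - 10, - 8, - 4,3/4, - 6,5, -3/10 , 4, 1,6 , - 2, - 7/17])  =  [ - 10, - 10,-10, - 8,-7, - 7, - 6, - 5.08,-4 ,- 2, - 2, - 7/17 , - 3/10,3/4,1,3,4, 5,6]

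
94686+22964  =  117650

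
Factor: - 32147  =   - 17^1*31^1*61^1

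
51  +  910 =961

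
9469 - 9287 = 182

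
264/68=66/17= 3.88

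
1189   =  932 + 257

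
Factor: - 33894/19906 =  - 3^2 * 7^1 * 37^ ( - 1)=- 63/37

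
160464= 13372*12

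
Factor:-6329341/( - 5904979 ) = 5904979^( - 1 )*6329341^1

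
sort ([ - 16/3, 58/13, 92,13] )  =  [- 16/3, 58/13,13,  92]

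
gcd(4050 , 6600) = 150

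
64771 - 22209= 42562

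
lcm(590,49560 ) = 49560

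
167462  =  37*4526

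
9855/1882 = 9855/1882 = 5.24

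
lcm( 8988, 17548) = 368508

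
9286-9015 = 271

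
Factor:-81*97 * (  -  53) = 416421 = 3^4*53^1*97^1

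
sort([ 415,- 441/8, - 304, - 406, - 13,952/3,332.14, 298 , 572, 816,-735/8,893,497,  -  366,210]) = [ - 406, - 366,-304,-735/8, - 441/8,-13, 210,298,  952/3,332.14, 415,497,572,816,893 ] 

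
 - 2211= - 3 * 737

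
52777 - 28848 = 23929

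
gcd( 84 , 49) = 7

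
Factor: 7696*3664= 2^8*13^1*37^1 * 229^1 = 28198144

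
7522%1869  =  46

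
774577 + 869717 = 1644294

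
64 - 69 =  - 5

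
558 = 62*9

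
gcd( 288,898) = 2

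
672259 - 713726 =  - 41467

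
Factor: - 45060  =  -2^2*3^1*5^1*  751^1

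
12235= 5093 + 7142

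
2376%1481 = 895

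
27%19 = 8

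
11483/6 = 11483/6 = 1913.83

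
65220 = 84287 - 19067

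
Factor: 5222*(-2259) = - 2^1*3^2*7^1*251^1*373^1= - 11796498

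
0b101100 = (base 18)28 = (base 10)44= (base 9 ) 48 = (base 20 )24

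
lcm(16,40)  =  80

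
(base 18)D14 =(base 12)254a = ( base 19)bdg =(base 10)4234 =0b1000010001010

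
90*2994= 269460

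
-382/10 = -39 + 4/5 = - 38.20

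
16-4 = 12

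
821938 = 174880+647058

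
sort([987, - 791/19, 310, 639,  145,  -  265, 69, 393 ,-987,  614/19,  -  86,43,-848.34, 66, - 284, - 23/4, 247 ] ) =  [ - 987,-848.34,-284, - 265, - 86, - 791/19, - 23/4,614/19,43, 66, 69,145, 247, 310, 393, 639,987] 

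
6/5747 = 6/5747 = 0.00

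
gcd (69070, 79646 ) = 2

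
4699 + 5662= 10361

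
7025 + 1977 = 9002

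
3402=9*378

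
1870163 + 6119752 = 7989915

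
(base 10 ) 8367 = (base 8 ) 20257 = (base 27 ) bco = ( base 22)h67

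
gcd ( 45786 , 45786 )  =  45786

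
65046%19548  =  6402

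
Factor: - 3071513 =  - 3071513^1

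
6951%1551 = 747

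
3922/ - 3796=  - 1961/1898 = - 1.03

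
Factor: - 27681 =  - 3^1*9227^1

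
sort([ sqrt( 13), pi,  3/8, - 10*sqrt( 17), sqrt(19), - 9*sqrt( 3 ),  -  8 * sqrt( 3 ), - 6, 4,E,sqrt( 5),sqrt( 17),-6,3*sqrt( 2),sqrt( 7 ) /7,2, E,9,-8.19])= [ - 10*sqrt( 17),-9 * sqrt( 3),-8*sqrt( 3),-8.19 , - 6, - 6, 3/8,sqrt(7)/7,2 , sqrt (5),  E, E,pi, sqrt(13),4, sqrt( 17),3*sqrt( 2 ),sqrt( 19),9]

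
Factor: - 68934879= -3^2*13^1*589187^1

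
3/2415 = 1/805 = 0.00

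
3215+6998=10213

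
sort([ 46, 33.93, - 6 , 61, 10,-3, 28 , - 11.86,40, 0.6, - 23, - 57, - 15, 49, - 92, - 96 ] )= [ - 96,-92, - 57, - 23, - 15, - 11.86,-6, - 3,0.6,10, 28, 33.93, 40, 46,49, 61] 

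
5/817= 5/817 = 0.01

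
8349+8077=16426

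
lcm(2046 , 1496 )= 139128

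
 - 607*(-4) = 2428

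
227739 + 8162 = 235901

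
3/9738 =1/3246= 0.00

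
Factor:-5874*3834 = -2^2 * 3^4*11^1*71^1*89^1 = - 22520916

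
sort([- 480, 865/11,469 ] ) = [ - 480, 865/11,469 ]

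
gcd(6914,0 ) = 6914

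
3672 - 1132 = 2540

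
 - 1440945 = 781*( - 1845 )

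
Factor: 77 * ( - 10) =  - 2^1*5^1 * 7^1*11^1 = -770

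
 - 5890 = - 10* 589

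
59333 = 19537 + 39796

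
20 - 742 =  - 722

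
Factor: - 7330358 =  - 2^1*7^1*523597^1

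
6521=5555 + 966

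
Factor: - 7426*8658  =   - 64294308 = -  2^2 * 3^2*13^1 * 37^1*47^1*79^1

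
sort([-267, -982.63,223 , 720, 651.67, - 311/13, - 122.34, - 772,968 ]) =[-982.63,- 772,-267, - 122.34,-311/13, 223,651.67, 720, 968]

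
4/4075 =4/4075 = 0.00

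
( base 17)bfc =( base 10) 3446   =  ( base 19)9a7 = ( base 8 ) 6566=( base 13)1751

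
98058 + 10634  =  108692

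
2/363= 2/363 =0.01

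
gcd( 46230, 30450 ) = 30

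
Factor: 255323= 17^1*23^1*653^1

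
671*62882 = 42193822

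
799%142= 89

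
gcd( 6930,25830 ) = 630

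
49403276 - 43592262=5811014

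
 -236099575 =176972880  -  413072455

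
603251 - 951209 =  - 347958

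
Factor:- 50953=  - 7^1*29^1*251^1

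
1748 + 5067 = 6815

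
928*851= 789728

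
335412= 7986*42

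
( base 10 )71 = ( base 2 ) 1000111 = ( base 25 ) 2l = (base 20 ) 3b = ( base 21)38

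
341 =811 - 470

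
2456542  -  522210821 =-519754279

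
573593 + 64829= 638422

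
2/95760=1/47880 = 0.00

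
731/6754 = 731/6754 = 0.11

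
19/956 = 19/956 = 0.02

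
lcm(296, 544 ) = 20128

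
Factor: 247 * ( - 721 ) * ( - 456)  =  2^3*3^1 *7^1*13^1*19^2 * 103^1 = 81207672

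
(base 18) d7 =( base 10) 241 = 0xF1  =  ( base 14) 133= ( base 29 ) 89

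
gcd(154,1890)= 14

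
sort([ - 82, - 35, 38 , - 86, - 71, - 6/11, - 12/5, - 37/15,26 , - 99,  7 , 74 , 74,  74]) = [ - 99, - 86,-82, - 71,-35, - 37/15, - 12/5, - 6/11,7, 26, 38,74,  74,74 ]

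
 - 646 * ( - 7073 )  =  4569158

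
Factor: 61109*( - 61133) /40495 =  - 5^ (-1 )*7^(-1 )*13^( - 1)*53^1*89^( - 1 )*113^1*541^1*1153^1 =- 3735776497/40495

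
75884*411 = 31188324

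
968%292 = 92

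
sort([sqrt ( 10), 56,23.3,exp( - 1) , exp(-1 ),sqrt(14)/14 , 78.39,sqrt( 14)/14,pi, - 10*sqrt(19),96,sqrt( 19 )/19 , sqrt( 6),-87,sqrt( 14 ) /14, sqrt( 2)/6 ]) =[ - 87, - 10*sqrt( 19 ), sqrt( 19)/19, sqrt( 2)/6,sqrt (14)/14,sqrt(14)/14, sqrt( 14) /14  ,  exp( - 1), exp (  -  1 ), sqrt(6) , pi,sqrt(10), 23.3,56,78.39 , 96 ] 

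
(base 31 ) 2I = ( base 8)120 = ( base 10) 80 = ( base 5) 310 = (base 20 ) 40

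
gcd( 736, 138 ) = 46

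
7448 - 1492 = 5956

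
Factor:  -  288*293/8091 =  - 9376/899  =  - 2^5*29^ ( - 1)*31^( - 1 )*293^1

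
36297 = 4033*9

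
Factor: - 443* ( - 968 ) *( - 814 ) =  - 2^4 * 11^3*37^1*443^1 = - 349062736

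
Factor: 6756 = 2^2*3^1 * 563^1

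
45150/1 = 45150= 45150.00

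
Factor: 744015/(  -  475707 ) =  -965/617 = -5^1*193^1*617^(  -  1)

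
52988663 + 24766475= 77755138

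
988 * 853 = 842764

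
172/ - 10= - 18 + 4/5 = - 17.20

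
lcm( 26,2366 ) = 2366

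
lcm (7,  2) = 14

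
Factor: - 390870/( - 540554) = 3^2 * 5^1*7^( - 1)*43^1 * 101^1 * 38611^( -1 ) = 195435/270277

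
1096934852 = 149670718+947264134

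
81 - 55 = 26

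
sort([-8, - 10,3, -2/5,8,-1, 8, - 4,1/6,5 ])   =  [-10, - 8,  -  4, - 1, - 2/5,1/6,3, 5 , 8,8] 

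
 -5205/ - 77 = 5205/77 =67.60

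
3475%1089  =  208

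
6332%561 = 161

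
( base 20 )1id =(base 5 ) 11043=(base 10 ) 773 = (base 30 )PN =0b1100000101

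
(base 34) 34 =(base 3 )10221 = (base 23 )4E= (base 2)1101010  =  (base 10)106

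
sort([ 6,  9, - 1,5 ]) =[ - 1,  5,  6, 9] 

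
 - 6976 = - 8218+1242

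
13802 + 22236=36038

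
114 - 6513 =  - 6399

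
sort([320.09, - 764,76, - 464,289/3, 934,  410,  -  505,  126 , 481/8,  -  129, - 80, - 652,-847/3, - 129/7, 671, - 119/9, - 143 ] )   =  [ - 764, - 652, - 505, - 464, - 847/3, - 143, - 129, - 80, - 129/7, - 119/9,  481/8 , 76,289/3,  126,  320.09,  410, 671, 934]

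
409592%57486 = 7190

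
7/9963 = 7/9963 = 0.00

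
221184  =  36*6144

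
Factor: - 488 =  - 2^3 * 61^1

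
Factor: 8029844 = 2^2 *137^1*14653^1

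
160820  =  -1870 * ( - 86 ) 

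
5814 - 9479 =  - 3665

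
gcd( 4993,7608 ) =1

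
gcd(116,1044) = 116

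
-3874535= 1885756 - 5760291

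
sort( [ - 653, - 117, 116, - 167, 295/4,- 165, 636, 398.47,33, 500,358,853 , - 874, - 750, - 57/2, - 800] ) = [  -  874,  -  800,-750, - 653, -167, - 165,-117,  -  57/2, 33, 295/4 , 116, 358,398.47, 500, 636,853] 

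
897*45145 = 40495065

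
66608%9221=2061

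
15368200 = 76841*200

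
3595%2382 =1213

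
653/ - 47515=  - 653/47515 =- 0.01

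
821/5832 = 821/5832 = 0.14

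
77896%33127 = 11642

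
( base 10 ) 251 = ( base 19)d4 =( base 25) a1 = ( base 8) 373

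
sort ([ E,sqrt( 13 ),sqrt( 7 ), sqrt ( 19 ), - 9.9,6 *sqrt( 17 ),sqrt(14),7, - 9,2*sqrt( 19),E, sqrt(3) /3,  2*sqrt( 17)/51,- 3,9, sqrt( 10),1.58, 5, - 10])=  [ - 10, - 9.9,-9, - 3 , 2*sqrt(17)/51,sqrt( 3 ) /3,1.58,sqrt( 7 ),E, E,sqrt ( 10), sqrt( 13 ),sqrt(14 ),sqrt( 19 ),5, 7,  2*sqrt( 19),9,6*sqrt( 17 ) ]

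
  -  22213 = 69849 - 92062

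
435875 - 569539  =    -  133664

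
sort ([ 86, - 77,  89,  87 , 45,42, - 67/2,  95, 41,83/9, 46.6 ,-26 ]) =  [ - 77, - 67/2 , - 26,83/9,  41, 42, 45 , 46.6, 86 , 87,  89,95]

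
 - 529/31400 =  - 529/31400 =- 0.02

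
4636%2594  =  2042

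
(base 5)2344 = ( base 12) 251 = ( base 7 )1006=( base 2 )101011101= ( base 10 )349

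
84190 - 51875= 32315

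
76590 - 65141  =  11449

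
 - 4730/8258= - 2365/4129= - 0.57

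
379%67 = 44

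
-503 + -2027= - 2530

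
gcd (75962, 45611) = 1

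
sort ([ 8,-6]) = [ - 6  ,  8 ] 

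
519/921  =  173/307 = 0.56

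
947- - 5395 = 6342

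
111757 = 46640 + 65117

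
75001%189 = 157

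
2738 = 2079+659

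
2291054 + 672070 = 2963124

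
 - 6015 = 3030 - 9045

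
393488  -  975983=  - 582495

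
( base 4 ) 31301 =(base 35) P6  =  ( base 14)46d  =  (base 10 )881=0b1101110001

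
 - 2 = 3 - 5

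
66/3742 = 33/1871  =  0.02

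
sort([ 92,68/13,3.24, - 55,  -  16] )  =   [ - 55,-16,3.24,68/13,92 ] 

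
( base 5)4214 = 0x22f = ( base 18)1d1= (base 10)559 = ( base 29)j8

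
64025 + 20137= 84162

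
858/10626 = 13/161 = 0.08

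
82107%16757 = 15079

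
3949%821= 665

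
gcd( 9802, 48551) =1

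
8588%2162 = 2102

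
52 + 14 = 66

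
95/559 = 95/559  =  0.17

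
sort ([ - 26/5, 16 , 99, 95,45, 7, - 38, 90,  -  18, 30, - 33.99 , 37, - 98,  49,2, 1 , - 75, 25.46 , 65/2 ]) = [ - 98, - 75, - 38 , - 33.99 , - 18 ,-26/5, 1, 2 , 7,16, 25.46,30,  65/2, 37,45,49,90 , 95, 99]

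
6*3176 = 19056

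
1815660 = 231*7860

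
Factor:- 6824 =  - 2^3*853^1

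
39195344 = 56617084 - 17421740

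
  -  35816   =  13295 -49111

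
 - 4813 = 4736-9549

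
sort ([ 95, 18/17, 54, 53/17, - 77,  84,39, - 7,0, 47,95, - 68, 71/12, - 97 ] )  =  [-97,-77, - 68,- 7,0, 18/17, 53/17,71/12,39, 47, 54,84, 95,95]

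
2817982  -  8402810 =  - 5584828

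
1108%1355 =1108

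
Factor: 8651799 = 3^3*13^1*157^2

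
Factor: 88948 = 2^2*37^1 * 601^1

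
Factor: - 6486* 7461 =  - 48392046 = - 2^1* 3^3*23^1*47^1*829^1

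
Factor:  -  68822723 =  - 41^1 *1678603^1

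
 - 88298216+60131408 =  - 28166808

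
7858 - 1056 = 6802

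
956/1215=956/1215   =  0.79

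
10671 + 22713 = 33384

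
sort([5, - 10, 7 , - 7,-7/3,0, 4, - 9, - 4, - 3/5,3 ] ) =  [  -  10, - 9, - 7, - 4,- 7/3, - 3/5,  0, 3, 4,  5,7] 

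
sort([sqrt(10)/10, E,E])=[sqrt(10 ) /10 , E, E]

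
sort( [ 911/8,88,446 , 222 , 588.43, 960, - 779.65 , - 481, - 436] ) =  [ - 779.65,  -  481, - 436 , 88, 911/8,222,446,588.43 , 960] 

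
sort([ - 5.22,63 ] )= [ - 5.22,63]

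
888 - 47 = 841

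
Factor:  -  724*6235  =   - 2^2 * 5^1*29^1*43^1*181^1=- 4514140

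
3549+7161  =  10710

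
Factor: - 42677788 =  - 2^2 * 23^1*463889^1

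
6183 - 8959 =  - 2776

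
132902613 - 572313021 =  - 439410408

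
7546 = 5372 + 2174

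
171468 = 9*19052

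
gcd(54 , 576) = 18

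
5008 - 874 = 4134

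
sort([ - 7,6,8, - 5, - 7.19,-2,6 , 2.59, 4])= [ - 7.19, - 7, - 5, - 2,2.59, 4,6, 6, 8] 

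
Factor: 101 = 101^1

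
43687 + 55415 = 99102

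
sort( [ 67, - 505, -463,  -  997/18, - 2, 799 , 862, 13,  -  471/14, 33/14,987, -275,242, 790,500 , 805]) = [-505,-463,-275, - 997/18,-471/14,-2, 33/14, 13,  67,242 , 500,790,799, 805, 862, 987] 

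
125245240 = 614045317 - 488800077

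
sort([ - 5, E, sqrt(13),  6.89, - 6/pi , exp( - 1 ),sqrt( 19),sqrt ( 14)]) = [ - 5, - 6/pi, exp( - 1),  E, sqrt( 13) , sqrt( 14), sqrt( 19 ), 6.89 ]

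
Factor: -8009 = -8009^1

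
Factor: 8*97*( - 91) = -2^3* 7^1*13^1*97^1 = - 70616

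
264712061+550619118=815331179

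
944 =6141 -5197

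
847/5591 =847/5591  =  0.15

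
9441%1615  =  1366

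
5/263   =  5/263 = 0.02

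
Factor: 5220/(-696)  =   - 15/2 = - 2^(-1)*3^1*5^1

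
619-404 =215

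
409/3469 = 409/3469= 0.12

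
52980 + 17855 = 70835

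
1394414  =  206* 6769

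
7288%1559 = 1052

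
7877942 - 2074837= 5803105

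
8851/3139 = 8851/3139= 2.82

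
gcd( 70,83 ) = 1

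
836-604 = 232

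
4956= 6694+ -1738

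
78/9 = 26/3 = 8.67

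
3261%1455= 351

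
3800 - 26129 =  - 22329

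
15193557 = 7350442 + 7843115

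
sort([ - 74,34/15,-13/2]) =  [ - 74, - 13/2, 34/15 ] 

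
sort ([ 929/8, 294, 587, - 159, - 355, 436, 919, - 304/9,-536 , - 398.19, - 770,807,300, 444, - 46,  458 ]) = [ - 770,  -  536, - 398.19 , - 355,-159 , - 46,-304/9, 929/8 , 294, 300,436, 444,458,587,807,919] 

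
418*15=6270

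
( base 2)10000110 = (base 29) 4i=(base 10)134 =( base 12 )b2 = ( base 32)46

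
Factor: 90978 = 2^1*3^1 * 59^1*257^1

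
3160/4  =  790 = 790.00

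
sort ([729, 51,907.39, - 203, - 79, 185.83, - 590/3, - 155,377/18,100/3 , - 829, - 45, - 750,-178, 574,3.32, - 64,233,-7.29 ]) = [ - 829,-750,  -  203 , - 590/3, - 178,-155, - 79 ,-64,-45 ,  -  7.29,3.32,377/18, 100/3,51,185.83,  233 , 574, 729,907.39]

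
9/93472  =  9/93472 = 0.00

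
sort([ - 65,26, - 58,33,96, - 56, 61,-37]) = [ - 65,-58,-56, - 37,26, 33 , 61,  96]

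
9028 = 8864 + 164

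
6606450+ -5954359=652091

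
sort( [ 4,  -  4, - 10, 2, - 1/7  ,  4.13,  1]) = [ - 10, - 4, - 1/7, 1, 2, 4,4.13 ]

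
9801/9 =1089 =1089.00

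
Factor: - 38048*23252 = - 884692096 = - 2^7*29^1*41^1 * 5813^1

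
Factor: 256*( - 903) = -2^8*3^1* 7^1*43^1 = - 231168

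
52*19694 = 1024088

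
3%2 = 1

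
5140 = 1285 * 4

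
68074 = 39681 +28393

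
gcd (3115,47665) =5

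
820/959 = 820/959 = 0.86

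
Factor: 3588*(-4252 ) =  - 2^4*3^1 * 13^1*23^1*1063^1 = -15256176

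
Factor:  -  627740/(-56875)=2^2 * 5^ ( - 3)*7^(  -  1)*13^( - 1)*31387^1 = 125548/11375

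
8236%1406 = 1206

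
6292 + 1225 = 7517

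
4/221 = 4/221=0.02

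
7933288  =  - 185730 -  - 8119018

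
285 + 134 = 419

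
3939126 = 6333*622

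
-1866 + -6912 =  - 8778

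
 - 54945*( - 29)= 1593405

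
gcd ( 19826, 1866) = 2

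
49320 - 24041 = 25279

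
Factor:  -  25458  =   - 2^1*3^1 * 4243^1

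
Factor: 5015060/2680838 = 2507530/1340419 = 2^1*5^1 * 250753^1*1340419^( - 1) 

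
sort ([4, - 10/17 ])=[-10/17, 4] 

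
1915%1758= 157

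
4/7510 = 2/3755=0.00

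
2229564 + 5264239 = 7493803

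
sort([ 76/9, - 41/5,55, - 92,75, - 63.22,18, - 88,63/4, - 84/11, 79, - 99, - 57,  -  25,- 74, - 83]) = [ - 99 , - 92,- 88, - 83 ,-74,-63.22, - 57, - 25, - 41/5,- 84/11,76/9 , 63/4, 18 , 55,75 , 79 ]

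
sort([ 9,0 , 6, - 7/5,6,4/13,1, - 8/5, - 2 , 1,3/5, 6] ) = [ - 2, - 8/5, - 7/5,  0,4/13, 3/5 , 1  ,  1,6, 6,6,9 ] 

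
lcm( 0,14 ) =0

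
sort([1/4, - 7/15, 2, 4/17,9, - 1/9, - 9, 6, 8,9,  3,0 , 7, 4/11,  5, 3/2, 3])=[ - 9, - 7/15, - 1/9, 0, 4/17, 1/4, 4/11,  3/2,2, 3,  3 , 5, 6,7, 8,9,9]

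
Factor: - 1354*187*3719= - 941643362 = -  2^1*11^1*17^1*677^1*3719^1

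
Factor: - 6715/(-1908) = 2^( - 2)*3^( - 2 )*5^1*17^1  *  53^(-1 )*79^1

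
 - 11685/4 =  -2922+3/4=-2921.25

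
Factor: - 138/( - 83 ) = 2^1*3^1*23^1*83^(- 1 ) 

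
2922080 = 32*91315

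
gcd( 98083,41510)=1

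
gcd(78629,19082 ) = 1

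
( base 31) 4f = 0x8b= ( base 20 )6j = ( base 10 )139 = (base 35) 3y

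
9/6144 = 3/2048 = 0.00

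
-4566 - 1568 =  - 6134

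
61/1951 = 61/1951 = 0.03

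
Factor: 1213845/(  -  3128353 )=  - 3^1*5^1*83^( - 1 )*37691^(-1 )*80923^1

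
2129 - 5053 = -2924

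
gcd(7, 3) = 1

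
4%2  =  0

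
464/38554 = 232/19277 = 0.01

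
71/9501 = 71/9501= 0.01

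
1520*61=92720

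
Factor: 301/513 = 3^( -3)*7^1*19^( - 1 )*43^1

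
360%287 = 73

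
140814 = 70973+69841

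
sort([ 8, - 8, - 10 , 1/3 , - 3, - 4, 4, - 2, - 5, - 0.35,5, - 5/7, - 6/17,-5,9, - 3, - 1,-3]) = [ - 10, - 8, - 5, - 5, - 4, - 3, - 3, - 3, - 2, - 1, - 5/7, - 6/17, - 0.35,  1/3, 4,5,8, 9] 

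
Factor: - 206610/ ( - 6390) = 3^( - 1)*97^1=97/3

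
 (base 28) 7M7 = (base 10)6111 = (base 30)6nl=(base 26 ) 911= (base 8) 13737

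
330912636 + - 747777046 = - 416864410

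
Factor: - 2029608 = -2^3*3^2*7^1*4027^1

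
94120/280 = 2353/7 = 336.14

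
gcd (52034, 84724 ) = 2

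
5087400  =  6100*834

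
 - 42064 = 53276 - 95340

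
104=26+78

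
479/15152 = 479/15152 = 0.03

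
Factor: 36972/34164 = 73^(  -  1 )*79^1 = 79/73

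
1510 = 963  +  547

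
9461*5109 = 48336249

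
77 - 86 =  - 9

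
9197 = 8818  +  379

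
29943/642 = 9981/214 = 46.64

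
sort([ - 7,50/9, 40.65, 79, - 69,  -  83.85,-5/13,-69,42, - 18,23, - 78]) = [ - 83.85, - 78, - 69, - 69, - 18, - 7, - 5/13,  50/9, 23,  40.65, 42,79] 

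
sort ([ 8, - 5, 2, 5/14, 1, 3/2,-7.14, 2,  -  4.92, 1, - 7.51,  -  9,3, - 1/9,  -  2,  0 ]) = [ -9,- 7.51, - 7.14,  -  5 , - 4.92, - 2, - 1/9, 0 , 5/14, 1,  1, 3/2, 2 , 2,3,8]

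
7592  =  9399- 1807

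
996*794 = 790824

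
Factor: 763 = 7^1*109^1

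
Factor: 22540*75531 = 1702468740=2^2*3^1* 5^1*7^2*17^1*23^1*1481^1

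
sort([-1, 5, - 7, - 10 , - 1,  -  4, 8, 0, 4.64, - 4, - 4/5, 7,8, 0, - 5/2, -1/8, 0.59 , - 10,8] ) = [ - 10, - 10, - 7,-4,-4, - 5/2, - 1, - 1,  -  4/5 , - 1/8,0,0, 0.59, 4.64, 5, 7, 8, 8, 8 ] 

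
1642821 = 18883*87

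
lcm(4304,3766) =30128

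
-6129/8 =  - 6129/8 =-766.12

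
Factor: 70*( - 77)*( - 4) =21560 =2^3*5^1*7^2*11^1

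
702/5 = 140 + 2/5 = 140.40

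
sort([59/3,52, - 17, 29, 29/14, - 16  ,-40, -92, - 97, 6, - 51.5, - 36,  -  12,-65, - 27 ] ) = [ - 97, - 92, - 65, - 51.5, - 40, - 36, - 27, - 17, - 16, - 12,29/14 , 6,59/3,29 , 52]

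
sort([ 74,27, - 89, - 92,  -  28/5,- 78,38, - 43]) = [-92,  -  89, -78, - 43, - 28/5,27,38,74 ] 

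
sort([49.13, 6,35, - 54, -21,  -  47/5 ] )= [-54,-21, - 47/5, 6,35, 49.13 ] 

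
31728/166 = 191+11/83 = 191.13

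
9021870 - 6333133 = 2688737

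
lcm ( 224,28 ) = 224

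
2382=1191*2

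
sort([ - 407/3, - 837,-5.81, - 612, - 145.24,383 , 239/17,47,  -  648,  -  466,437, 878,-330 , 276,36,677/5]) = [ - 837, - 648, - 612,- 466, -330, - 145.24, - 407/3,- 5.81,239/17,36,47,677/5,276,383,437,  878] 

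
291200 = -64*( - 4550)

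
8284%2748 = 40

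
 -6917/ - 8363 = 6917/8363 = 0.83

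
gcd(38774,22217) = 1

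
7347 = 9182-1835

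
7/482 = 7/482 = 0.01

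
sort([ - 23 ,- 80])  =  [ - 80,-23]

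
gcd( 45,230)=5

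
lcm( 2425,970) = 4850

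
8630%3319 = 1992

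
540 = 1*540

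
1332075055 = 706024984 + 626050071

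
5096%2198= 700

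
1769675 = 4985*355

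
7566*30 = 226980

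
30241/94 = 321 + 67/94 = 321.71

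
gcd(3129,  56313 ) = 3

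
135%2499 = 135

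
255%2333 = 255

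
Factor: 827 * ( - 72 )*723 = -2^3*3^3*241^1*827^1= - 43050312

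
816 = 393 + 423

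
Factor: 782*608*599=2^6*17^1  *  19^1*23^1*599^1 = 284798144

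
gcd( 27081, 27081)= 27081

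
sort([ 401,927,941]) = [401,927, 941]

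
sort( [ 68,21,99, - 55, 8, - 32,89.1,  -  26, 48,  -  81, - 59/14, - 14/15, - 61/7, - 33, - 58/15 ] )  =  [-81, - 55,  -  33, - 32,-26 , -61/7, - 59/14, - 58/15,  -  14/15, 8,21, 48, 68, 89.1,99 ] 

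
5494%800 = 694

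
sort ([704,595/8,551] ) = [ 595/8, 551,704]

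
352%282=70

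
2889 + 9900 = 12789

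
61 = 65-4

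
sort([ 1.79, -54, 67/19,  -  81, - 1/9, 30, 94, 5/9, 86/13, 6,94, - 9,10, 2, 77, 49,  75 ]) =[ - 81, - 54,- 9, - 1/9 , 5/9, 1.79,2,67/19, 6,86/13, 10,30,49 , 75,77, 94, 94] 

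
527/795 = 527/795 = 0.66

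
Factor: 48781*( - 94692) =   -  4619170452 = - 2^2*3^1 * 13^1*607^1*48781^1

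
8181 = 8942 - 761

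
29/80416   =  29/80416 = 0.00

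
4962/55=90 + 12/55 = 90.22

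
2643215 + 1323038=3966253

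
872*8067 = 7034424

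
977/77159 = 977/77159 = 0.01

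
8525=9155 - 630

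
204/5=204/5=40.80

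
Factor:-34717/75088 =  - 2^( - 4)*13^( - 1)* 19^ (  -  2)* 149^1 * 233^1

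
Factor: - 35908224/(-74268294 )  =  5984704/12378049 = 2^6*11^1*67^( - 1 )*239^( - 1 ) * 773^ ( - 1 )*8501^1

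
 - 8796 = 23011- 31807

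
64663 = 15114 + 49549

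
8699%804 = 659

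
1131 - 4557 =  - 3426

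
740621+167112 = 907733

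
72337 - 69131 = 3206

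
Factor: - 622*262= - 162964  =  - 2^2*131^1*311^1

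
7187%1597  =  799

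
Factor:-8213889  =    -  3^1*37^1 * 73999^1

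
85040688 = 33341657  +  51699031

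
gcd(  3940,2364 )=788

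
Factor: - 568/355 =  - 8/5 = - 2^3*5^( - 1 )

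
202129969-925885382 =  - 723755413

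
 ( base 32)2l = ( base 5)320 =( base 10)85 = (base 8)125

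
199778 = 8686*23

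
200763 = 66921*3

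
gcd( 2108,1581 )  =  527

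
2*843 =1686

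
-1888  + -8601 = -10489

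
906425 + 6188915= 7095340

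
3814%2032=1782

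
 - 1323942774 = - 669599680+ - 654343094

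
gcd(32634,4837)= 7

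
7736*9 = 69624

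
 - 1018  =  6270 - 7288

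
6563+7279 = 13842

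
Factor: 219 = 3^1*73^1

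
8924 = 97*92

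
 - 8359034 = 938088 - 9297122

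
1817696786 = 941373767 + 876323019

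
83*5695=472685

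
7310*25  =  182750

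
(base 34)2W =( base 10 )100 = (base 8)144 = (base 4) 1210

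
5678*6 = 34068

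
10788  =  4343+6445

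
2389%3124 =2389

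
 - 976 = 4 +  - 980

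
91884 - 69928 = 21956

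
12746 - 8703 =4043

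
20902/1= 20902 = 20902.00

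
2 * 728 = 1456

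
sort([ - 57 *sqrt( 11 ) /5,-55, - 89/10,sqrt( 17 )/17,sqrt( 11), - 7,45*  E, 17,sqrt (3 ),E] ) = [ - 55, - 57*sqrt(  11 ) /5 ,- 89/10,-7, sqrt( 17 )/17,sqrt(3 ),E,sqrt (11 ),17,45*E ] 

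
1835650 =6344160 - 4508510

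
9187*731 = 6715697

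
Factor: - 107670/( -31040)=111/32 = 2^(- 5)*3^1 *37^1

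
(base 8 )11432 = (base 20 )C4A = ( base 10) 4890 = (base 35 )3yp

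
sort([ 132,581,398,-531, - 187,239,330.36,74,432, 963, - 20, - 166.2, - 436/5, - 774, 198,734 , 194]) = [ - 774,-531, - 187, - 166.2, - 436/5 ,- 20,74 , 132, 194, 198, 239, 330.36,398,432,581,  734,963 ] 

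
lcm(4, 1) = 4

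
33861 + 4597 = 38458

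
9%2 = 1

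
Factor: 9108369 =3^5*37483^1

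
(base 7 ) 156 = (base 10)90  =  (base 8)132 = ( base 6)230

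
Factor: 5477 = 5477^1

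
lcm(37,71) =2627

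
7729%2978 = 1773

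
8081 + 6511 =14592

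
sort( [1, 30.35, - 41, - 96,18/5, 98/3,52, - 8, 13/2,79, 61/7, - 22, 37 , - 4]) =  [ -96, - 41,-22, - 8, - 4 , 1,18/5, 13/2, 61/7,30.35, 98/3,37, 52,79] 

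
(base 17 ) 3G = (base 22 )31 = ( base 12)57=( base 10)67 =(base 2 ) 1000011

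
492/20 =24 + 3/5 = 24.60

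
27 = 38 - 11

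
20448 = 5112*4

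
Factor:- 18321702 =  - 2^1*3^1*7^1*436231^1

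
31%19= 12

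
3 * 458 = 1374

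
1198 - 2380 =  - 1182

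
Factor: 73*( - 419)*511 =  - 15629957 = -7^1*73^2*419^1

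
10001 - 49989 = -39988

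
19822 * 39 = 773058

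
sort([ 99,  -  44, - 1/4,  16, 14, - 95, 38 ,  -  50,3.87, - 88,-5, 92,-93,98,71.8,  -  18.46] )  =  [ - 95, - 93, - 88, - 50,-44,  -  18.46,  -  5, - 1/4, 3.87,14,16, 38,71.8,  92, 98, 99] 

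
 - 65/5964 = - 65/5964 = - 0.01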